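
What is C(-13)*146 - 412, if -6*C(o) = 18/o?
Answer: -4918/13 ≈ -378.31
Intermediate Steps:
C(o) = -3/o
C(-13)*146 - 412 = -3/(-13)*146 - 412 = -3*(-1/13)*146 - 412 = (3/13)*146 - 412 = 438/13 - 412 = -4918/13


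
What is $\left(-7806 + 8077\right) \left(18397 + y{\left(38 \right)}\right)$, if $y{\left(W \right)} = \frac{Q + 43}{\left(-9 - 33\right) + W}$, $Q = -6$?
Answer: $\frac{19932321}{4} \approx 4.9831 \cdot 10^{6}$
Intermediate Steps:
$y{\left(W \right)} = \frac{37}{-42 + W}$ ($y{\left(W \right)} = \frac{-6 + 43}{\left(-9 - 33\right) + W} = \frac{37}{-42 + W}$)
$\left(-7806 + 8077\right) \left(18397 + y{\left(38 \right)}\right) = \left(-7806 + 8077\right) \left(18397 + \frac{37}{-42 + 38}\right) = 271 \left(18397 + \frac{37}{-4}\right) = 271 \left(18397 + 37 \left(- \frac{1}{4}\right)\right) = 271 \left(18397 - \frac{37}{4}\right) = 271 \cdot \frac{73551}{4} = \frac{19932321}{4}$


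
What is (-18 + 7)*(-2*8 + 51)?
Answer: -385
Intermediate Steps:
(-18 + 7)*(-2*8 + 51) = -11*(-16 + 51) = -11*35 = -385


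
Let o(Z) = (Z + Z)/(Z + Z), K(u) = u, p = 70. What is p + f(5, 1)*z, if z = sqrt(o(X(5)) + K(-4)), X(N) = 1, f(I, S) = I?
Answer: 70 + 5*I*sqrt(3) ≈ 70.0 + 8.6602*I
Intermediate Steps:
o(Z) = 1 (o(Z) = (2*Z)/((2*Z)) = (2*Z)*(1/(2*Z)) = 1)
z = I*sqrt(3) (z = sqrt(1 - 4) = sqrt(-3) = I*sqrt(3) ≈ 1.732*I)
p + f(5, 1)*z = 70 + 5*(I*sqrt(3)) = 70 + 5*I*sqrt(3)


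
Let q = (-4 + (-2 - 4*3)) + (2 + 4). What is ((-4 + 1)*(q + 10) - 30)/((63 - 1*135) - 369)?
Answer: 8/147 ≈ 0.054422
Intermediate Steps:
q = -12 (q = (-4 + (-2 - 12)) + 6 = (-4 - 14) + 6 = -18 + 6 = -12)
((-4 + 1)*(q + 10) - 30)/((63 - 1*135) - 369) = ((-4 + 1)*(-12 + 10) - 30)/((63 - 1*135) - 369) = (-3*(-2) - 30)/((63 - 135) - 369) = (6 - 30)/(-72 - 369) = -24/(-441) = -24*(-1/441) = 8/147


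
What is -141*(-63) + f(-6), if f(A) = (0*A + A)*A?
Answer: 8919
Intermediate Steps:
f(A) = A² (f(A) = (0 + A)*A = A*A = A²)
-141*(-63) + f(-6) = -141*(-63) + (-6)² = 8883 + 36 = 8919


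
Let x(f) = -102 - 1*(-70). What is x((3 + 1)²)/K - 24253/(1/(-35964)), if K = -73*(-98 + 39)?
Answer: 3756715679812/4307 ≈ 8.7224e+8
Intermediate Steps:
x(f) = -32 (x(f) = -102 + 70 = -32)
K = 4307 (K = -73*(-59) = 4307)
x((3 + 1)²)/K - 24253/(1/(-35964)) = -32/4307 - 24253/(1/(-35964)) = -32*1/4307 - 24253/(-1/35964) = -32/4307 - 24253*(-35964) = -32/4307 + 872234892 = 3756715679812/4307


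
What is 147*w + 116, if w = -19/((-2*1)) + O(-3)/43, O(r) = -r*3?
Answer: 132721/86 ≈ 1543.3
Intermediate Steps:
O(r) = -3*r
w = 835/86 (w = -19/((-2*1)) - 3*(-3)/43 = -19/(-2) + 9*(1/43) = -19*(-½) + 9/43 = 19/2 + 9/43 = 835/86 ≈ 9.7093)
147*w + 116 = 147*(835/86) + 116 = 122745/86 + 116 = 132721/86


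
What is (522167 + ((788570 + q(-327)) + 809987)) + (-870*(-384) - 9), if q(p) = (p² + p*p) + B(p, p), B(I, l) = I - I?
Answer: 2668653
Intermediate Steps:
B(I, l) = 0
q(p) = 2*p² (q(p) = (p² + p*p) + 0 = (p² + p²) + 0 = 2*p² + 0 = 2*p²)
(522167 + ((788570 + q(-327)) + 809987)) + (-870*(-384) - 9) = (522167 + ((788570 + 2*(-327)²) + 809987)) + (-870*(-384) - 9) = (522167 + ((788570 + 2*106929) + 809987)) + (334080 - 9) = (522167 + ((788570 + 213858) + 809987)) + 334071 = (522167 + (1002428 + 809987)) + 334071 = (522167 + 1812415) + 334071 = 2334582 + 334071 = 2668653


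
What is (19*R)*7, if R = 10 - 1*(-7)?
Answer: 2261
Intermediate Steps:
R = 17 (R = 10 + 7 = 17)
(19*R)*7 = (19*17)*7 = 323*7 = 2261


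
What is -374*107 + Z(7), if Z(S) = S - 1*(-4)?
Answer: -40007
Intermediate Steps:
Z(S) = 4 + S (Z(S) = S + 4 = 4 + S)
-374*107 + Z(7) = -374*107 + (4 + 7) = -40018 + 11 = -40007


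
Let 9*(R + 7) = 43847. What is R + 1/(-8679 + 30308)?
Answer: 947004145/194661 ≈ 4864.9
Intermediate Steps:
R = 43784/9 (R = -7 + (⅑)*43847 = -7 + 43847/9 = 43784/9 ≈ 4864.9)
R + 1/(-8679 + 30308) = 43784/9 + 1/(-8679 + 30308) = 43784/9 + 1/21629 = 947004145/194661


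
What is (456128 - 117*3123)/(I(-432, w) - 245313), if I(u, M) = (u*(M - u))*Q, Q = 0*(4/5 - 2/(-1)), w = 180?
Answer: -90737/245313 ≈ -0.36988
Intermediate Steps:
Q = 0 (Q = 0*(4*(⅕) - 2*(-1)) = 0*(⅘ + 2) = 0*(14/5) = 0)
I(u, M) = 0 (I(u, M) = (u*(M - u))*0 = 0)
(456128 - 117*3123)/(I(-432, w) - 245313) = (456128 - 117*3123)/(0 - 245313) = (456128 - 365391)/(-245313) = 90737*(-1/245313) = -90737/245313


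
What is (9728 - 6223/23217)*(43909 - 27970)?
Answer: 1199934424689/7739 ≈ 1.5505e+8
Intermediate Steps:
(9728 - 6223/23217)*(43909 - 27970) = (9728 - 6223*1/23217)*15939 = (9728 - 6223/23217)*15939 = (225848753/23217)*15939 = 1199934424689/7739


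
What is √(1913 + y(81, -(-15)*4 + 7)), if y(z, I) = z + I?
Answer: 3*√229 ≈ 45.398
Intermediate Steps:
y(z, I) = I + z
√(1913 + y(81, -(-15)*4 + 7)) = √(1913 + ((-(-15)*4 + 7) + 81)) = √(1913 + ((-5*(-12) + 7) + 81)) = √(1913 + ((60 + 7) + 81)) = √(1913 + (67 + 81)) = √(1913 + 148) = √2061 = 3*√229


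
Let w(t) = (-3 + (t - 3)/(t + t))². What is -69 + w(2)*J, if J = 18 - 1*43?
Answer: -5329/16 ≈ -333.06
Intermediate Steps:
J = -25 (J = 18 - 43 = -25)
w(t) = (-3 + (-3 + t)/(2*t))² (w(t) = (-3 + (-3 + t)/((2*t)))² = (-3 + (-3 + t)*(1/(2*t)))² = (-3 + (-3 + t)/(2*t))²)
-69 + w(2)*J = -69 + ((¼)*(3 + 5*2)²/2²)*(-25) = -69 + ((¼)*(¼)*(3 + 10)²)*(-25) = -69 + ((¼)*(¼)*13²)*(-25) = -69 + ((¼)*(¼)*169)*(-25) = -69 + (169/16)*(-25) = -69 - 4225/16 = -5329/16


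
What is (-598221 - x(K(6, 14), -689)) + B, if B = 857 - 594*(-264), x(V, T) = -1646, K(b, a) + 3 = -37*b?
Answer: -438902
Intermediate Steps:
K(b, a) = -3 - 37*b
B = 157673 (B = 857 + 156816 = 157673)
(-598221 - x(K(6, 14), -689)) + B = (-598221 - 1*(-1646)) + 157673 = (-598221 + 1646) + 157673 = -596575 + 157673 = -438902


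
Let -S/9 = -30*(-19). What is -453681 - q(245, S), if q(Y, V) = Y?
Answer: -453926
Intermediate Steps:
S = -5130 (S = -(-270)*(-19) = -9*570 = -5130)
-453681 - q(245, S) = -453681 - 1*245 = -453681 - 245 = -453926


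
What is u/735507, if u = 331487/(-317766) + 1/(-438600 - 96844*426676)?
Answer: -37865943014849947/26697863806041820274064 ≈ -1.4183e-6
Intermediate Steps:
u = -37865943014849947/36298585609711152 (u = 331487*(-1/317766) + (1/426676)/(-535444) = -331487/317766 - 1/535444*1/426676 = -331487/317766 - 1/228461104144 = -37865943014849947/36298585609711152 ≈ -1.0432)
u/735507 = -37865943014849947/36298585609711152/735507 = -37865943014849947/36298585609711152*1/735507 = -37865943014849947/26697863806041820274064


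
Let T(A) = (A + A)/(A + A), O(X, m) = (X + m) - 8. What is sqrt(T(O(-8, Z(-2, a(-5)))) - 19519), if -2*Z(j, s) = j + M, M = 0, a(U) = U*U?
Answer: I*sqrt(19518) ≈ 139.71*I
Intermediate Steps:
a(U) = U**2
Z(j, s) = -j/2 (Z(j, s) = -(j + 0)/2 = -j/2)
O(X, m) = -8 + X + m
T(A) = 1 (T(A) = (2*A)/((2*A)) = (2*A)*(1/(2*A)) = 1)
sqrt(T(O(-8, Z(-2, a(-5)))) - 19519) = sqrt(1 - 19519) = sqrt(-19518) = I*sqrt(19518)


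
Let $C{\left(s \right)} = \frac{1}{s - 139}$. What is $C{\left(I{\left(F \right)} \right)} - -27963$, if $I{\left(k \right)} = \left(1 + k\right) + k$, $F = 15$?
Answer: $\frac{3020003}{108} \approx 27963.0$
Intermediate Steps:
$I{\left(k \right)} = 1 + 2 k$
$C{\left(s \right)} = \frac{1}{-139 + s}$
$C{\left(I{\left(F \right)} \right)} - -27963 = \frac{1}{-139 + \left(1 + 2 \cdot 15\right)} - -27963 = \frac{1}{-139 + \left(1 + 30\right)} + 27963 = \frac{1}{-139 + 31} + 27963 = \frac{1}{-108} + 27963 = - \frac{1}{108} + 27963 = \frac{3020003}{108}$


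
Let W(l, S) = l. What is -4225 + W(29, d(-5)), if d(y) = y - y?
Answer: -4196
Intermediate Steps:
d(y) = 0
-4225 + W(29, d(-5)) = -4225 + 29 = -4196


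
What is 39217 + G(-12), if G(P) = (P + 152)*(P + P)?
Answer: 35857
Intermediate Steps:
G(P) = 2*P*(152 + P) (G(P) = (152 + P)*(2*P) = 2*P*(152 + P))
39217 + G(-12) = 39217 + 2*(-12)*(152 - 12) = 39217 + 2*(-12)*140 = 39217 - 3360 = 35857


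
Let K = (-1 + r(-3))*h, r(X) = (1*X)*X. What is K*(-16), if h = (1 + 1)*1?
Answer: -256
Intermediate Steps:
r(X) = X² (r(X) = X*X = X²)
h = 2 (h = 2*1 = 2)
K = 16 (K = (-1 + (-3)²)*2 = (-1 + 9)*2 = 8*2 = 16)
K*(-16) = 16*(-16) = -256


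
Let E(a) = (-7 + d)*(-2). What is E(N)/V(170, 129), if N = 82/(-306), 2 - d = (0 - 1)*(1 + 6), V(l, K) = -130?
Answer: 2/65 ≈ 0.030769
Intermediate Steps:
d = 9 (d = 2 - (0 - 1)*(1 + 6) = 2 - (-1)*7 = 2 - 1*(-7) = 2 + 7 = 9)
N = -41/153 (N = 82*(-1/306) = -41/153 ≈ -0.26797)
E(a) = -4 (E(a) = (-7 + 9)*(-2) = 2*(-2) = -4)
E(N)/V(170, 129) = -4/(-130) = -4*(-1/130) = 2/65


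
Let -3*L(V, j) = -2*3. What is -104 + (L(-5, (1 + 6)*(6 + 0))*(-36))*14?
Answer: -1112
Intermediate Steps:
L(V, j) = 2 (L(V, j) = -(-2)*3/3 = -⅓*(-6) = 2)
-104 + (L(-5, (1 + 6)*(6 + 0))*(-36))*14 = -104 + (2*(-36))*14 = -104 - 72*14 = -104 - 1008 = -1112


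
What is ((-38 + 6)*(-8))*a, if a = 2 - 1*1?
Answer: 256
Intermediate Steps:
a = 1 (a = 2 - 1 = 1)
((-38 + 6)*(-8))*a = ((-38 + 6)*(-8))*1 = -32*(-8)*1 = 256*1 = 256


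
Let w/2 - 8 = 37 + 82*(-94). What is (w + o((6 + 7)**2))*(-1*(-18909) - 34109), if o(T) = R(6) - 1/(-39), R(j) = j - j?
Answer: 9085237600/39 ≈ 2.3295e+8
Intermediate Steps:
w = -15326 (w = 16 + 2*(37 + 82*(-94)) = 16 + 2*(37 - 7708) = 16 + 2*(-7671) = 16 - 15342 = -15326)
R(j) = 0
o(T) = 1/39 (o(T) = 0 - 1/(-39) = 0 - 1*(-1/39) = 0 + 1/39 = 1/39)
(w + o((6 + 7)**2))*(-1*(-18909) - 34109) = (-15326 + 1/39)*(-1*(-18909) - 34109) = -597713*(18909 - 34109)/39 = -597713/39*(-15200) = 9085237600/39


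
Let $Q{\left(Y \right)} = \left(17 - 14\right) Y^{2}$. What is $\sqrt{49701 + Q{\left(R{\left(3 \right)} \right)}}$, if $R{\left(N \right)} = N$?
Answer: $8 \sqrt{777} \approx 223.0$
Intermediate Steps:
$Q{\left(Y \right)} = 3 Y^{2}$ ($Q{\left(Y \right)} = \left(17 - 14\right) Y^{2} = 3 Y^{2}$)
$\sqrt{49701 + Q{\left(R{\left(3 \right)} \right)}} = \sqrt{49701 + 3 \cdot 3^{2}} = \sqrt{49701 + 3 \cdot 9} = \sqrt{49701 + 27} = \sqrt{49728} = 8 \sqrt{777}$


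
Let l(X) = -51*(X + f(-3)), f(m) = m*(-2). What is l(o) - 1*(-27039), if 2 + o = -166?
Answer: 35301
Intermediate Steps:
o = -168 (o = -2 - 166 = -168)
f(m) = -2*m
l(X) = -306 - 51*X (l(X) = -51*(X - 2*(-3)) = -51*(X + 6) = -51*(6 + X) = -306 - 51*X)
l(o) - 1*(-27039) = (-306 - 51*(-168)) - 1*(-27039) = (-306 + 8568) + 27039 = 8262 + 27039 = 35301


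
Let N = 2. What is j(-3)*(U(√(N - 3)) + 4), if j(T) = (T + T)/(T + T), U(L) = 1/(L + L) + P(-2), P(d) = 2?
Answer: 6 - I/2 ≈ 6.0 - 0.5*I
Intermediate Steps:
U(L) = 2 + 1/(2*L) (U(L) = 1/(L + L) + 2 = 1/(2*L) + 2 = 2 + 1/(2*L))
j(T) = 1 (j(T) = (2*T)/((2*T)) = (2*T)*(1/(2*T)) = 1)
j(-3)*(U(√(N - 3)) + 4) = 1*((2 + 1/(2*(√(2 - 3)))) + 4) = 1*((2 + 1/(2*(√(-1)))) + 4) = 1*((2 + 1/(2*I)) + 4) = 1*((2 + (-I)/2) + 4) = 1*((2 - I/2) + 4) = 1*(6 - I/2) = 6 - I/2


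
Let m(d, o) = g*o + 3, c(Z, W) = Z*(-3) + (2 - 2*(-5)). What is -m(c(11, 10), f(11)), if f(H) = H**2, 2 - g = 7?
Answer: 602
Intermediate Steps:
g = -5 (g = 2 - 1*7 = 2 - 7 = -5)
c(Z, W) = 12 - 3*Z (c(Z, W) = -3*Z + (2 + 10) = -3*Z + 12 = 12 - 3*Z)
m(d, o) = 3 - 5*o (m(d, o) = -5*o + 3 = 3 - 5*o)
-m(c(11, 10), f(11)) = -(3 - 5*11**2) = -(3 - 5*121) = -(3 - 605) = -1*(-602) = 602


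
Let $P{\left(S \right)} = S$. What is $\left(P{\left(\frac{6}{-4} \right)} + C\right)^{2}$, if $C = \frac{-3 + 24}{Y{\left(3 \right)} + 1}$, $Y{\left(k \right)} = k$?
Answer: $\frac{225}{16} \approx 14.063$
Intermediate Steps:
$C = \frac{21}{4}$ ($C = \frac{-3 + 24}{3 + 1} = \frac{21}{4} \approx 5.25$)
$\left(P{\left(\frac{6}{-4} \right)} + C\right)^{2} = \left(\frac{6}{-4} + \frac{21}{4}\right)^{2} = \left(6 \left(- \frac{1}{4}\right) + \frac{21}{4}\right)^{2} = \left(- \frac{3}{2} + \frac{21}{4}\right)^{2} = \left(\frac{15}{4}\right)^{2} = \frac{225}{16}$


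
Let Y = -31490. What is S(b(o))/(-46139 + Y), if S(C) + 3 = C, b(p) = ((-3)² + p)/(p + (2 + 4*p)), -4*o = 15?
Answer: 222/5201143 ≈ 4.2683e-5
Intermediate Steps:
o = -15/4 (o = -¼*15 = -15/4 ≈ -3.7500)
b(p) = (9 + p)/(2 + 5*p)
S(C) = -3 + C
S(b(o))/(-46139 + Y) = (-3 + (9 - 15/4)/(2 + 5*(-15/4)))/(-46139 - 31490) = (-3 + (21/4)/(2 - 75/4))/(-77629) = (-3 + (21/4)/(-67/4))*(-1/77629) = (-3 - 4/67*21/4)*(-1/77629) = (-3 - 21/67)*(-1/77629) = -222/67*(-1/77629) = 222/5201143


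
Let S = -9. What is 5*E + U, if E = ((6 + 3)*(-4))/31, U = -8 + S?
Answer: -707/31 ≈ -22.806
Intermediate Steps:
U = -17 (U = -8 - 9 = -17)
E = -36/31 (E = (9*(-4))*(1/31) = -36*1/31 = -36/31 ≈ -1.1613)
5*E + U = 5*(-36/31) - 17 = -180/31 - 17 = -707/31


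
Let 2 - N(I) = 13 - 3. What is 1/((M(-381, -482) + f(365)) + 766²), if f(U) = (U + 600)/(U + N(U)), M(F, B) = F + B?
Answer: 357/209164766 ≈ 1.7068e-6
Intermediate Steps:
N(I) = -8 (N(I) = 2 - (13 - 3) = 2 - 1*10 = 2 - 10 = -8)
M(F, B) = B + F
f(U) = (600 + U)/(-8 + U) (f(U) = (U + 600)/(U - 8) = (600 + U)/(-8 + U))
1/((M(-381, -482) + f(365)) + 766²) = 1/(((-482 - 381) + (600 + 365)/(-8 + 365)) + 766²) = 1/((-863 + 965/357) + 586756) = 1/(-307126/357 + 586756) = 1/(209164766/357) = 357/209164766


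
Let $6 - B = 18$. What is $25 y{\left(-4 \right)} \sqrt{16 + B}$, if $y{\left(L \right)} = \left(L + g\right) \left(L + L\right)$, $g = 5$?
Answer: $-400$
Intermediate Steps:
$B = -12$ ($B = 6 - 18 = -12$)
$y{\left(L \right)} = 2 L \left(5 + L\right)$ ($y{\left(L \right)} = \left(L + 5\right) \left(L + L\right) = \left(5 + L\right) 2 L = 2 L \left(5 + L\right)$)
$25 y{\left(-4 \right)} \sqrt{16 + B} = 25 \cdot 2 \left(-4\right) \left(5 - 4\right) \sqrt{16 - 12} = 25 \cdot 2 \left(-4\right) 1 \sqrt{4} = 25 \left(-8\right) 2 = \left(-200\right) 2 = -400$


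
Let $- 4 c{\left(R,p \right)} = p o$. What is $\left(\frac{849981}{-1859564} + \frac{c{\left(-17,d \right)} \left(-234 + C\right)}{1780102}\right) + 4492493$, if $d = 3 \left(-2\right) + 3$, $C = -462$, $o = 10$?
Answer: $\frac{7435554941827284581}{1655106797764} \approx 4.4925 \cdot 10^{6}$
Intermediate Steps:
$d = -3$ ($d = -6 + 3 = -3$)
$c{\left(R,p \right)} = - \frac{5 p}{2}$ ($c{\left(R,p \right)} = - \frac{p 10}{4} = - \frac{10 p}{4} = - \frac{5 p}{2}$)
$\left(\frac{849981}{-1859564} + \frac{c{\left(-17,d \right)} \left(-234 + C\right)}{1780102}\right) + 4492493 = \left(\frac{849981}{-1859564} + \frac{\left(- \frac{5}{2}\right) \left(-3\right) \left(-234 - 462\right)}{1780102}\right) + 4492493 = \left(849981 \left(- \frac{1}{1859564}\right) + \frac{15}{2} \left(-696\right) \frac{1}{1780102}\right) + 4492493 = \left(- \frac{849981}{1859564} - \frac{2610}{890051}\right) + 4492493 = - \frac{761379901071}{1655106797764} + 4492493 = \frac{7435554941827284581}{1655106797764}$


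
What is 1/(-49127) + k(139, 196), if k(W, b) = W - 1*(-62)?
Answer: 9874526/49127 ≈ 201.00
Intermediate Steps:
k(W, b) = 62 + W (k(W, b) = W + 62 = 62 + W)
1/(-49127) + k(139, 196) = 1/(-49127) + (62 + 139) = -1/49127 + 201 = 9874526/49127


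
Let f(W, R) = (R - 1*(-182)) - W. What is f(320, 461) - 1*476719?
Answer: -476396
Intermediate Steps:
f(W, R) = 182 + R - W (f(W, R) = (R + 182) - W = (182 + R) - W = 182 + R - W)
f(320, 461) - 1*476719 = (182 + 461 - 1*320) - 1*476719 = (182 + 461 - 320) - 476719 = 323 - 476719 = -476396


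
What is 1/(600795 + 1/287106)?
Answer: 287106/172491849271 ≈ 1.6645e-6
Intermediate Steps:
1/(600795 + 1/287106) = 1/(172491849271/287106) = 287106/172491849271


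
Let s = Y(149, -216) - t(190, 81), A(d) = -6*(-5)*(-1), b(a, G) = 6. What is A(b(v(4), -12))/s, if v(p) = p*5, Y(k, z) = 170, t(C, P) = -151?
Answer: -10/107 ≈ -0.093458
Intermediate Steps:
v(p) = 5*p
A(d) = -30 (A(d) = 30*(-1) = -30)
s = 321 (s = 170 - 1*(-151) = 170 + 151 = 321)
A(b(v(4), -12))/s = -30/321 = -30*1/321 = -10/107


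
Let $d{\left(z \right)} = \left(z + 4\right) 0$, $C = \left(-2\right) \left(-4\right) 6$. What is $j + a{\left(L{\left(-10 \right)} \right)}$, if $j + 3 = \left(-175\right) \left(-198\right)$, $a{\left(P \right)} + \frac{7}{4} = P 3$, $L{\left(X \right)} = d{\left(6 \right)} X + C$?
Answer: $\frac{139157}{4} \approx 34789.0$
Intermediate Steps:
$C = 48$ ($C = 8 \cdot 6 = 48$)
$d{\left(z \right)} = 0$ ($d{\left(z \right)} = \left(4 + z\right) 0 = 0$)
$L{\left(X \right)} = 48$ ($L{\left(X \right)} = 0 X + 48 = 0 + 48 = 48$)
$a{\left(P \right)} = - \frac{7}{4} + 3 P$ ($a{\left(P \right)} = - \frac{7}{4} + P 3 = - \frac{7}{4} + 3 P$)
$j = 34647$ ($j = -3 - -34650 = -3 + 34650 = 34647$)
$j + a{\left(L{\left(-10 \right)} \right)} = 34647 + \left(- \frac{7}{4} + 3 \cdot 48\right) = 34647 + \left(- \frac{7}{4} + 144\right) = 34647 + \frac{569}{4} = \frac{139157}{4}$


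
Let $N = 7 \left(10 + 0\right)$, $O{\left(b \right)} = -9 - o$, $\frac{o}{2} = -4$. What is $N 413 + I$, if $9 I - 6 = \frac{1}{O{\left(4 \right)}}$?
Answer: $\frac{260195}{9} \approx 28911.0$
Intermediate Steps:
$o = -8$ ($o = 2 \left(-4\right) = -8$)
$O{\left(b \right)} = -1$ ($O{\left(b \right)} = -9 - -8 = -9 + 8 = -1$)
$I = \frac{5}{9}$ ($I = \frac{2}{3} + \frac{1}{9 \left(-1\right)} = \frac{2}{3} + \frac{1}{9} \left(-1\right) = \frac{2}{3} - \frac{1}{9} = \frac{5}{9} \approx 0.55556$)
$N = 70$ ($N = 7 \cdot 10 = 70$)
$N 413 + I = 70 \cdot 413 + \frac{5}{9} = 28910 + \frac{5}{9} = \frac{260195}{9}$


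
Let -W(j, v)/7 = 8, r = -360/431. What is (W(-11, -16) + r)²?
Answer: 600054016/185761 ≈ 3230.2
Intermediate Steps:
r = -360/431 (r = -360*1/431 = -360/431 ≈ -0.83527)
W(j, v) = -56 (W(j, v) = -7*8 = -56)
(W(-11, -16) + r)² = (-56 - 360/431)² = (-24496/431)² = 600054016/185761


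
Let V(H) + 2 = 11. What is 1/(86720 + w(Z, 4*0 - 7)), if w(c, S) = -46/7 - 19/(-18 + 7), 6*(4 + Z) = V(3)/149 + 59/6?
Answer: 77/6677067 ≈ 1.1532e-5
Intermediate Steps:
V(H) = 9 (V(H) = -2 + 11 = 9)
Z = -12611/5364 (Z = -4 + (9/149 + 59/6)/6 = -4 + (1/6)*(8845/894) = -4 + 8845/5364 = -12611/5364 ≈ -2.3510)
w(c, S) = -373/77 (w(c, S) = -46*1/7 - 19/(-11) = -46/7 - 19*(-1/11) = -46/7 + 19/11 = -373/77)
1/(86720 + w(Z, 4*0 - 7)) = 1/(86720 - 373/77) = 1/(6677067/77) = 77/6677067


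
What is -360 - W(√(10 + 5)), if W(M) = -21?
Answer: -339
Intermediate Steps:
-360 - W(√(10 + 5)) = -360 - 1*(-21) = -360 + 21 = -339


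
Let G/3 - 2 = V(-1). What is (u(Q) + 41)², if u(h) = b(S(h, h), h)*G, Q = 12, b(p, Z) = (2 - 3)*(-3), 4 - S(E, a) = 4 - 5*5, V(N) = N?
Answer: 2500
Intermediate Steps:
S(E, a) = 25 (S(E, a) = 4 - (4 - 5*5) = 4 - (4 - 25) = 4 - 1*(-21) = 4 + 21 = 25)
b(p, Z) = 3 (b(p, Z) = -1*(-3) = 3)
G = 3 (G = 6 + 3*(-1) = 6 - 3 = 3)
u(h) = 9 (u(h) = 3*3 = 9)
(u(Q) + 41)² = (9 + 41)² = 50² = 2500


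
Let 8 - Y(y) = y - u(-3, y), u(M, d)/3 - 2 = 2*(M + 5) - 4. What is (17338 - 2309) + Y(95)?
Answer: 14948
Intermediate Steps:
u(M, d) = 24 + 6*M (u(M, d) = 6 + 3*(2*(M + 5) - 4) = 6 + 3*(2*(5 + M) - 4) = 6 + 3*((10 + 2*M) - 4) = 6 + 3*(6 + 2*M) = 6 + (18 + 6*M) = 24 + 6*M)
Y(y) = 14 - y (Y(y) = 8 - (y - (24 + 6*(-3))) = 8 - (y - (24 - 18)) = 8 - (y - 1*6) = 8 - (y - 6) = 8 - (-6 + y) = 8 + (6 - y) = 14 - y)
(17338 - 2309) + Y(95) = (17338 - 2309) + (14 - 1*95) = 15029 + (14 - 95) = 15029 - 81 = 14948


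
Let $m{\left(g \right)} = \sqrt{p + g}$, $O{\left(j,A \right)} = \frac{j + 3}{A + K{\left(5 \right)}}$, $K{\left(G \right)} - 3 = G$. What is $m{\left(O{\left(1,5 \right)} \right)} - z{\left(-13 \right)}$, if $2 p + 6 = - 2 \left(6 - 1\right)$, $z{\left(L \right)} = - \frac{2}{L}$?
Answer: $- \frac{2}{13} + \frac{10 i \sqrt{13}}{13} \approx -0.15385 + 2.7735 i$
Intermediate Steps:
$K{\left(G \right)} = 3 + G$
$p = -8$ ($p = -3 + \frac{\left(-2\right) \left(6 - 1\right)}{2} = -3 + \frac{\left(-2\right) 5}{2} = -3 + \frac{1}{2} \left(-10\right) = -3 - 5 = -8$)
$O{\left(j,A \right)} = \frac{3 + j}{8 + A}$ ($O{\left(j,A \right)} = \frac{j + 3}{A + \left(3 + 5\right)} = \frac{3 + j}{A + 8} = \frac{3 + j}{8 + A}$)
$m{\left(g \right)} = \sqrt{-8 + g}$
$m{\left(O{\left(1,5 \right)} \right)} - z{\left(-13 \right)} = \sqrt{-8 + \frac{3 + 1}{8 + 5}} - - \frac{2}{-13} = \sqrt{-8 + \frac{1}{13} \cdot 4} - \left(-2\right) \left(- \frac{1}{13}\right) = \sqrt{-8 + \frac{1}{13} \cdot 4} - \frac{2}{13} = \sqrt{-8 + \frac{4}{13}} - \frac{2}{13} = \sqrt{- \frac{100}{13}} - \frac{2}{13} = \frac{10 i \sqrt{13}}{13} - \frac{2}{13} = - \frac{2}{13} + \frac{10 i \sqrt{13}}{13}$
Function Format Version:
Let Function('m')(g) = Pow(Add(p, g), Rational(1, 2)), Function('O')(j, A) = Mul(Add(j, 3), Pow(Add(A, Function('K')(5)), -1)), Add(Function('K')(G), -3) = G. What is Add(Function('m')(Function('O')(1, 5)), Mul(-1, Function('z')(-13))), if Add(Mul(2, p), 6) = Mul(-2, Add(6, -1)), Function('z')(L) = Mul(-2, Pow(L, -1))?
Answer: Add(Rational(-2, 13), Mul(Rational(10, 13), I, Pow(13, Rational(1, 2)))) ≈ Add(-0.15385, Mul(2.7735, I))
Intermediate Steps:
Function('K')(G) = Add(3, G)
p = -8 (p = Add(-3, Mul(Rational(1, 2), Mul(-2, Add(6, -1)))) = Add(-3, Mul(Rational(1, 2), Mul(-2, 5))) = Add(-3, Mul(Rational(1, 2), -10)) = Add(-3, -5) = -8)
Function('O')(j, A) = Mul(Pow(Add(8, A), -1), Add(3, j)) (Function('O')(j, A) = Mul(Add(j, 3), Pow(Add(A, Add(3, 5)), -1)) = Mul(Add(3, j), Pow(Add(A, 8), -1)) = Mul(Add(3, j), Pow(Add(8, A), -1)) = Mul(Pow(Add(8, A), -1), Add(3, j)))
Function('m')(g) = Pow(Add(-8, g), Rational(1, 2))
Add(Function('m')(Function('O')(1, 5)), Mul(-1, Function('z')(-13))) = Add(Pow(Add(-8, Mul(Pow(Add(8, 5), -1), Add(3, 1))), Rational(1, 2)), Mul(-1, Mul(-2, Pow(-13, -1)))) = Add(Pow(Add(-8, Mul(Pow(13, -1), 4)), Rational(1, 2)), Mul(-1, Mul(-2, Rational(-1, 13)))) = Add(Pow(Add(-8, Mul(Rational(1, 13), 4)), Rational(1, 2)), Mul(-1, Rational(2, 13))) = Add(Pow(Add(-8, Rational(4, 13)), Rational(1, 2)), Rational(-2, 13)) = Add(Pow(Rational(-100, 13), Rational(1, 2)), Rational(-2, 13)) = Add(Mul(Rational(10, 13), I, Pow(13, Rational(1, 2))), Rational(-2, 13)) = Add(Rational(-2, 13), Mul(Rational(10, 13), I, Pow(13, Rational(1, 2))))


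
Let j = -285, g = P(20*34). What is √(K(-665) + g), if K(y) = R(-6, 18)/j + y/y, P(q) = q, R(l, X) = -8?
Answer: √55316505/285 ≈ 26.097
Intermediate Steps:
g = 680 (g = 20*34 = 680)
K(y) = 293/285 (K(y) = -8/(-285) + y/y = -8*(-1/285) + 1 = 8/285 + 1 = 293/285)
√(K(-665) + g) = √(293/285 + 680) = √(194093/285) = √55316505/285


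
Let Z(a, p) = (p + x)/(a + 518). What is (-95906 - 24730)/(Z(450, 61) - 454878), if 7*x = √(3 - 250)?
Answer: 12113098839899442/45674437239052481 + 51089346*I*√247/593767684107682253 ≈ 0.26521 + 1.3523e-9*I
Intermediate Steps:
x = I*√247/7 (x = √(3 - 250)/7 = √(-247)/7 = (I*√247)/7 = I*√247/7 ≈ 2.2452*I)
Z(a, p) = (p + I*√247/7)/(518 + a) (Z(a, p) = (p + I*√247/7)/(a + 518) = (p + I*√247/7)/(518 + a))
(-95906 - 24730)/(Z(450, 61) - 454878) = (-95906 - 24730)/((61 + I*√247/7)/(518 + 450) - 454878) = -120636/((61 + I*√247/7)/968 - 454878) = -120636/((61/968 + I*√247/6776) - 454878) = -120636/(-440321843/968 + I*√247/6776)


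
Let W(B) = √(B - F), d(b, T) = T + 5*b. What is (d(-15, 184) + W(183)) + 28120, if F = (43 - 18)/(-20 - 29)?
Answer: 28229 + 4*√562/7 ≈ 28243.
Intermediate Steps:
F = -25/49 (F = 25/(-49) = 25*(-1/49) = -25/49 ≈ -0.51020)
W(B) = √(25/49 + B) (W(B) = √(B - 1*(-25/49)) = √(B + 25/49) = √(25/49 + B))
(d(-15, 184) + W(183)) + 28120 = ((184 + 5*(-15)) + √(25 + 49*183)/7) + 28120 = ((184 - 75) + √(25 + 8967)/7) + 28120 = (109 + √8992/7) + 28120 = (109 + (4*√562)/7) + 28120 = (109 + 4*√562/7) + 28120 = 28229 + 4*√562/7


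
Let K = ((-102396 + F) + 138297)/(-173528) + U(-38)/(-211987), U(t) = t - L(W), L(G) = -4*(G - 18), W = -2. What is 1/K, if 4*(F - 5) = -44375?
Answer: -2493944416/355213433 ≈ -7.0210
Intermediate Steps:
F = -44355/4 (F = 5 + (¼)*(-44375) = 5 - 44375/4 = -44355/4 ≈ -11089.)
L(G) = 72 - 4*G (L(G) = -4*(-18 + G) = 72 - 4*G)
U(t) = -80 + t (U(t) = t - (72 - 4*(-2)) = t - (72 + 8) = t - 1*80 = t - 80 = -80 + t)
K = -355213433/2493944416 (K = ((-102396 - 44355/4) + 138297)/(-173528) + (-80 - 38)/(-211987) = (-453939/4 + 138297)*(-1/173528) - 118*(-1/211987) = (99249/4)*(-1/173528) + 2/3593 = -99249/694112 + 2/3593 = -355213433/2493944416 ≈ -0.14243)
1/K = 1/(-355213433/2493944416) = -2493944416/355213433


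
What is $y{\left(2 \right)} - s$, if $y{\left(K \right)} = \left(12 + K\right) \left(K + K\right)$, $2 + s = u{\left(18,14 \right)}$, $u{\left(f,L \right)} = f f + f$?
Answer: $-284$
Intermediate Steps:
$u{\left(f,L \right)} = f + f^{2}$ ($u{\left(f,L \right)} = f^{2} + f = f + f^{2}$)
$s = 340$ ($s = -2 + 18 \left(1 + 18\right) = -2 + 18 \cdot 19 = -2 + 342 = 340$)
$y{\left(K \right)} = 2 K \left(12 + K\right)$ ($y{\left(K \right)} = \left(12 + K\right) 2 K = 2 K \left(12 + K\right)$)
$y{\left(2 \right)} - s = 2 \cdot 2 \left(12 + 2\right) - 340 = 2 \cdot 2 \cdot 14 - 340 = 56 - 340 = -284$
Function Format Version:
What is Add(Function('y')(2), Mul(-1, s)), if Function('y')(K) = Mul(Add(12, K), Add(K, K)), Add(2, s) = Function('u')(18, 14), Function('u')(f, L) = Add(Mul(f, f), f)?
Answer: -284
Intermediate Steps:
Function('u')(f, L) = Add(f, Pow(f, 2)) (Function('u')(f, L) = Add(Pow(f, 2), f) = Add(f, Pow(f, 2)))
s = 340 (s = Add(-2, Mul(18, Add(1, 18))) = Add(-2, Mul(18, 19)) = Add(-2, 342) = 340)
Function('y')(K) = Mul(2, K, Add(12, K)) (Function('y')(K) = Mul(Add(12, K), Mul(2, K)) = Mul(2, K, Add(12, K)))
Add(Function('y')(2), Mul(-1, s)) = Add(Mul(2, 2, Add(12, 2)), Mul(-1, 340)) = Add(Mul(2, 2, 14), -340) = Add(56, -340) = -284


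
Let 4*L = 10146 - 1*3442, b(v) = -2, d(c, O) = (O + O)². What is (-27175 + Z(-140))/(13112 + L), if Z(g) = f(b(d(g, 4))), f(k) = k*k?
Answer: -27171/14788 ≈ -1.8374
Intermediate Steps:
d(c, O) = 4*O² (d(c, O) = (2*O)² = 4*O²)
f(k) = k²
Z(g) = 4 (Z(g) = (-2)² = 4)
L = 1676 (L = (10146 - 1*3442)/4 = (10146 - 3442)/4 = (¼)*6704 = 1676)
(-27175 + Z(-140))/(13112 + L) = (-27175 + 4)/(13112 + 1676) = -27171/14788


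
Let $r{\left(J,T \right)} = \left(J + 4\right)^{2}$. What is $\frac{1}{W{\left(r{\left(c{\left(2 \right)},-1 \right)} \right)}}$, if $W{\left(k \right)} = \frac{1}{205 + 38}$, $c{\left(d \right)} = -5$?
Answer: $243$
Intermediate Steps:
$r{\left(J,T \right)} = \left(4 + J\right)^{2}$
$W{\left(k \right)} = \frac{1}{243}$
$\frac{1}{W{\left(r{\left(c{\left(2 \right)},-1 \right)} \right)}} = \frac{1}{\frac{1}{243}} = 243$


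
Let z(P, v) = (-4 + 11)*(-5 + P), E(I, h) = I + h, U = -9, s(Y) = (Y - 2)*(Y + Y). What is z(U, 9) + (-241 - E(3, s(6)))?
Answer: -390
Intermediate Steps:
s(Y) = 2*Y*(-2 + Y) (s(Y) = (-2 + Y)*(2*Y) = 2*Y*(-2 + Y))
z(P, v) = -35 + 7*P (z(P, v) = 7*(-5 + P) = -35 + 7*P)
z(U, 9) + (-241 - E(3, s(6))) = (-35 + 7*(-9)) + (-241 - (3 + 2*6*(-2 + 6))) = (-35 - 63) + (-241 - (3 + 2*6*4)) = -98 + (-241 - (3 + 48)) = -98 + (-241 - 1*51) = -98 + (-241 - 51) = -98 - 292 = -390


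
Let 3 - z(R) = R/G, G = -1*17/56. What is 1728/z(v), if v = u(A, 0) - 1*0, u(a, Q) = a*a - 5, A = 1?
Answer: -29376/173 ≈ -169.80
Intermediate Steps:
u(a, Q) = -5 + a² (u(a, Q) = a² - 5 = -5 + a²)
G = -17/56 (G = -17*1/56 = -17/56 ≈ -0.30357)
v = -4 (v = (-5 + 1²) - 1*0 = (-5 + 1) + 0 = -4 + 0 = -4)
z(R) = 3 + 56*R/17 (z(R) = 3 - R/(-17/56) = 3 - R*(-56)/17 = 3 - (-56)*R/17 = 3 + 56*R/17)
1728/z(v) = 1728/(3 + (56/17)*(-4)) = 1728/(3 - 224/17) = 1728/(-173/17) = 1728*(-17/173) = -29376/173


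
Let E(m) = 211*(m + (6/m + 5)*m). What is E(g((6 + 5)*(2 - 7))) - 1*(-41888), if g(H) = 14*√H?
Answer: 43154 + 17724*I*√55 ≈ 43154.0 + 1.3144e+5*I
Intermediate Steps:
E(m) = 211*m + 211*m*(5 + 6/m) (E(m) = 211*(m + (5 + 6/m)*m) = 211*(m + m*(5 + 6/m)) = 211*m + 211*m*(5 + 6/m))
E(g((6 + 5)*(2 - 7))) - 1*(-41888) = (1266 + 1266*(14*√((6 + 5)*(2 - 7)))) - 1*(-41888) = (1266 + 1266*(14*√(11*(-5)))) + 41888 = (1266 + 1266*(14*√(-55))) + 41888 = (1266 + 1266*(14*(I*√55))) + 41888 = (1266 + 1266*(14*I*√55)) + 41888 = (1266 + 17724*I*√55) + 41888 = 43154 + 17724*I*√55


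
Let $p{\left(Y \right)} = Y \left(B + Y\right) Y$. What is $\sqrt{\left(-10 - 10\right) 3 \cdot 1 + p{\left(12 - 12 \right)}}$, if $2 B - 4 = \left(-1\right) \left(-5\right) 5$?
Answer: $2 i \sqrt{15} \approx 7.746 i$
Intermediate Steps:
$B = \frac{29}{2}$ ($B = 2 + \frac{\left(-1\right) \left(-5\right) 5}{2} = 2 + \frac{5 \cdot 5}{2} = 2 + \frac{1}{2} \cdot 25 = 2 + \frac{25}{2} = \frac{29}{2} \approx 14.5$)
$p{\left(Y \right)} = Y^{2} \left(\frac{29}{2} + Y\right)$ ($p{\left(Y \right)} = Y \left(\frac{29}{2} + Y\right) Y = Y Y \left(\frac{29}{2} + Y\right) = Y^{2} \left(\frac{29}{2} + Y\right)$)
$\sqrt{\left(-10 - 10\right) 3 \cdot 1 + p{\left(12 - 12 \right)}} = \sqrt{\left(-10 - 10\right) 3 \cdot 1 + \left(12 - 12\right)^{2} \left(\frac{29}{2} + \left(12 - 12\right)\right)} = \sqrt{\left(-20\right) 3 + \left(12 - 12\right)^{2} \left(\frac{29}{2} + \left(12 - 12\right)\right)} = \sqrt{-60 + 0^{2} \left(\frac{29}{2} + 0\right)} = \sqrt{-60 + 0 \cdot \frac{29}{2}} = \sqrt{-60 + 0} = \sqrt{-60} = 2 i \sqrt{15}$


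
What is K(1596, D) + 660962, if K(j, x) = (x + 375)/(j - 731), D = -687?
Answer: 571731818/865 ≈ 6.6096e+5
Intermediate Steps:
K(j, x) = (375 + x)/(-731 + j)
K(1596, D) + 660962 = (375 - 687)/(-731 + 1596) + 660962 = -312/865 + 660962 = 571731818/865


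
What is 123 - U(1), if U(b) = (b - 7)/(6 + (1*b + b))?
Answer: 495/4 ≈ 123.75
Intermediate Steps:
U(b) = (-7 + b)/(6 + 2*b) (U(b) = (-7 + b)/(6 + (b + b)) = (-7 + b)/(6 + 2*b))
123 - U(1) = 123 - (-7 + 1)/(2*(3 + 1)) = 123 - (-6)/(2*4) = 123 - 1*(-¾) = 123 + ¾ = 495/4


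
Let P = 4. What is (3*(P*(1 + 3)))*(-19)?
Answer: -912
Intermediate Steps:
(3*(P*(1 + 3)))*(-19) = (3*(4*(1 + 3)))*(-19) = (3*(4*4))*(-19) = (3*16)*(-19) = 48*(-19) = -912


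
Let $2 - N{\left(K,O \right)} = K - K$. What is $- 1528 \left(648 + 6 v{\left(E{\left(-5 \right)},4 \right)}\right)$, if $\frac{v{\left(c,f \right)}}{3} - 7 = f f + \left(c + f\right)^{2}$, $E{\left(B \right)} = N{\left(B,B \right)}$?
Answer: $-2612880$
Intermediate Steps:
$N{\left(K,O \right)} = 2$ ($N{\left(K,O \right)} = 2 - \left(K - K\right) = 2 - 0 = 2 + 0 = 2$)
$E{\left(B \right)} = 2$
$v{\left(c,f \right)} = 21 + 3 f^{2} + 3 \left(c + f\right)^{2}$ ($v{\left(c,f \right)} = 21 + 3 \left(f f + \left(c + f\right)^{2}\right) = 21 + 3 \left(f^{2} + \left(c + f\right)^{2}\right) = 21 + \left(3 f^{2} + 3 \left(c + f\right)^{2}\right) = 21 + 3 f^{2} + 3 \left(c + f\right)^{2}$)
$- 1528 \left(648 + 6 v{\left(E{\left(-5 \right)},4 \right)}\right) = - 1528 \left(648 + 6 \left(21 + 3 \cdot 4^{2} + 3 \left(2 + 4\right)^{2}\right)\right) = - 1528 \left(648 + 6 \left(21 + 3 \cdot 16 + 3 \cdot 6^{2}\right)\right) = - 1528 \left(648 + 6 \left(21 + 48 + 3 \cdot 36\right)\right) = - 1528 \left(648 + 6 \left(21 + 48 + 108\right)\right) = - 1528 \left(648 + 6 \cdot 177\right) = - 1528 \left(648 + 1062\right) = \left(-1528\right) 1710 = -2612880$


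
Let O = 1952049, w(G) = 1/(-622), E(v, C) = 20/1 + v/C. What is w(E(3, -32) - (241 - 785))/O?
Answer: -1/1214174478 ≈ -8.2361e-10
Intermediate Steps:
E(v, C) = 20 + v/C (E(v, C) = 20*1 + v/C = 20 + v/C)
w(G) = -1/622
w(E(3, -32) - (241 - 785))/O = -1/622/1952049 = -1/622*1/1952049 = -1/1214174478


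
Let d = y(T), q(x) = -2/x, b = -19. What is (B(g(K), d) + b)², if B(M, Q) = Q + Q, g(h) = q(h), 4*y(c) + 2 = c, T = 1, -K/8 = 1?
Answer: 1521/4 ≈ 380.25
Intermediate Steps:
K = -8 (K = -8*1 = -8)
y(c) = -½ + c/4
d = -¼ (d = -½ + (¼)*1 = -½ + ¼ = -¼ ≈ -0.25000)
g(h) = -2/h
B(M, Q) = 2*Q
(B(g(K), d) + b)² = (2*(-¼) - 19)² = (-½ - 19)² = (-39/2)² = 1521/4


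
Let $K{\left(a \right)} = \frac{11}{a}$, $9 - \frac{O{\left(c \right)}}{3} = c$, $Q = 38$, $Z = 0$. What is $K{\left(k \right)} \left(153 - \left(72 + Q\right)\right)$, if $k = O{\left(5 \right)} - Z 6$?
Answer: $\frac{473}{12} \approx 39.417$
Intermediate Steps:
$O{\left(c \right)} = 27 - 3 c$
$k = 12$ ($k = \left(27 - 15\right) - 0 \cdot 6 = \left(27 - 15\right) - 0 = 12 + 0 = 12$)
$K{\left(k \right)} \left(153 - \left(72 + Q\right)\right) = \frac{11}{12} \left(153 - 110\right) = 11 \cdot \frac{1}{12} \left(153 - 110\right) = \frac{11 \left(153 - 110\right)}{12} = \frac{11}{12} \cdot 43 = \frac{473}{12}$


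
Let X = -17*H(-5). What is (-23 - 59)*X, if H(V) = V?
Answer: -6970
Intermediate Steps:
X = 85 (X = -17*(-5) = 85)
(-23 - 59)*X = (-23 - 59)*85 = -82*85 = -6970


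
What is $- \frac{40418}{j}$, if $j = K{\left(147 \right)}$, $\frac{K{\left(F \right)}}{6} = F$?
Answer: $- \frac{2887}{63} \approx -45.825$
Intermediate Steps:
$K{\left(F \right)} = 6 F$
$j = 882$ ($j = 6 \cdot 147 = 882$)
$- \frac{40418}{j} = - \frac{40418}{882} = \left(-40418\right) \frac{1}{882} = - \frac{2887}{63}$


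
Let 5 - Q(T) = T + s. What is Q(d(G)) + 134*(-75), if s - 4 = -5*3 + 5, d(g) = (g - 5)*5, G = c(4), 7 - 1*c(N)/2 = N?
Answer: -10044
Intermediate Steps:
c(N) = 14 - 2*N
G = 6 (G = 14 - 2*4 = 14 - 8 = 6)
d(g) = -25 + 5*g (d(g) = (-5 + g)*5 = -25 + 5*g)
s = -6 (s = 4 + (-5*3 + 5) = 4 + (-15 + 5) = 4 - 10 = -6)
Q(T) = 11 - T (Q(T) = 5 - (T - 6) = 5 - (-6 + T) = 5 + (6 - T) = 11 - T)
Q(d(G)) + 134*(-75) = (11 - (-25 + 5*6)) + 134*(-75) = (11 - (-25 + 30)) - 10050 = (11 - 1*5) - 10050 = (11 - 5) - 10050 = 6 - 10050 = -10044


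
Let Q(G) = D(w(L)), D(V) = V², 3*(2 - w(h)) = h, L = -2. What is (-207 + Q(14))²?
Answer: 3236401/81 ≈ 39956.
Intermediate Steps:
w(h) = 2 - h/3
Q(G) = 64/9 (Q(G) = (2 - ⅓*(-2))² = (2 + ⅔)² = (8/3)² = 64/9)
(-207 + Q(14))² = (-207 + 64/9)² = (-1799/9)² = 3236401/81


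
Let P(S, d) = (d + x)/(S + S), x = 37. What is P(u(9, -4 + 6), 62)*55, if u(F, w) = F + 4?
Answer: 5445/26 ≈ 209.42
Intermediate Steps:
u(F, w) = 4 + F
P(S, d) = (37 + d)/(2*S) (P(S, d) = (d + 37)/(S + S) = (37 + d)/((2*S)) = (37 + d)*(1/(2*S)) = (37 + d)/(2*S))
P(u(9, -4 + 6), 62)*55 = ((37 + 62)/(2*(4 + 9)))*55 = ((1/2)*99/13)*55 = ((1/2)*(1/13)*99)*55 = (99/26)*55 = 5445/26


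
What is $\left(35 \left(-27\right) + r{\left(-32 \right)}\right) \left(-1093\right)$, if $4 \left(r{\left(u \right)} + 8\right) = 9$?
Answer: $\frac{4156679}{4} \approx 1.0392 \cdot 10^{6}$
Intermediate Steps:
$r{\left(u \right)} = - \frac{23}{4}$ ($r{\left(u \right)} = -8 + \frac{1}{4} \cdot 9 = -8 + \frac{9}{4} = - \frac{23}{4}$)
$\left(35 \left(-27\right) + r{\left(-32 \right)}\right) \left(-1093\right) = \left(35 \left(-27\right) - \frac{23}{4}\right) \left(-1093\right) = \left(-945 - \frac{23}{4}\right) \left(-1093\right) = \left(- \frac{3803}{4}\right) \left(-1093\right) = \frac{4156679}{4}$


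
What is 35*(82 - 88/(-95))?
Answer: 55146/19 ≈ 2902.4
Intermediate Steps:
35*(82 - 88/(-95)) = 35*(82 - 88*(-1/95)) = 35*(82 + 88/95) = 35*(7878/95) = 55146/19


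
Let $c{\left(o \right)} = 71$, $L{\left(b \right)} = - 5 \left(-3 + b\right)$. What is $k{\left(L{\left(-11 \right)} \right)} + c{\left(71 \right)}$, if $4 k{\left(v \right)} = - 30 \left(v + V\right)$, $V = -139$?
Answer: $\frac{1177}{2} \approx 588.5$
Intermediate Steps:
$L{\left(b \right)} = 15 - 5 b$
$k{\left(v \right)} = \frac{2085}{2} - \frac{15 v}{2}$ ($k{\left(v \right)} = \frac{\left(-30\right) \left(v - 139\right)}{4} = \frac{\left(-30\right) \left(-139 + v\right)}{4} = \frac{4170 - 30 v}{4} = \frac{2085}{2} - \frac{15 v}{2}$)
$k{\left(L{\left(-11 \right)} \right)} + c{\left(71 \right)} = \left(\frac{2085}{2} - \frac{15 \left(15 - -55\right)}{2}\right) + 71 = \left(\frac{2085}{2} - \frac{15 \left(15 + 55\right)}{2}\right) + 71 = \left(\frac{2085}{2} - 525\right) + 71 = \frac{1035}{2} + 71 = \frac{1177}{2}$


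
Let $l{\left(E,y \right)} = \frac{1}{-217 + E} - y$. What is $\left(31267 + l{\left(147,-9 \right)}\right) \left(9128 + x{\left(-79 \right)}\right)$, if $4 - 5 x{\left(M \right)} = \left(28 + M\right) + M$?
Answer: $\frac{50106943953}{175} \approx 2.8633 \cdot 10^{8}$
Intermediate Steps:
$x{\left(M \right)} = - \frac{24}{5} - \frac{2 M}{5}$ ($x{\left(M \right)} = \frac{4}{5} - \frac{\left(28 + M\right) + M}{5} = \frac{4}{5} - \frac{28 + 2 M}{5} = \frac{4}{5} - \left(\frac{28}{5} + \frac{2 M}{5}\right) = - \frac{24}{5} - \frac{2 M}{5}$)
$\left(31267 + l{\left(147,-9 \right)}\right) \left(9128 + x{\left(-79 \right)}\right) = \left(31267 + \frac{1 + 217 \left(-9\right) - 147 \left(-9\right)}{-217 + 147}\right) \left(9128 - - \frac{134}{5}\right) = \left(31267 + \frac{1 - 1953 + 1323}{-70}\right) \left(9128 + \left(- \frac{24}{5} + \frac{158}{5}\right)\right) = \left(31267 - - \frac{629}{70}\right) \left(9128 + \frac{134}{5}\right) = \left(31267 + \frac{629}{70}\right) \frac{45774}{5} = \frac{2189319}{70} \cdot \frac{45774}{5} = \frac{50106943953}{175}$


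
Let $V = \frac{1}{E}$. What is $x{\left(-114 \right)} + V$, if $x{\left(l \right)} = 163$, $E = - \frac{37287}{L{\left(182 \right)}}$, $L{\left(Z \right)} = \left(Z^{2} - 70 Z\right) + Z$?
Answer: $\frac{6057215}{37287} \approx 162.45$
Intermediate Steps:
$L{\left(Z \right)} = Z^{2} - 69 Z$
$E = - \frac{37287}{20566}$ ($E = - \frac{37287}{182 \left(-69 + 182\right)} = - \frac{37287}{182 \cdot 113} = - \frac{37287}{20566} \approx -1.813$)
$V = - \frac{20566}{37287}$ ($V = \frac{1}{- \frac{37287}{20566}} = - \frac{20566}{37287} \approx -0.55156$)
$x{\left(-114 \right)} + V = 163 - \frac{20566}{37287} = \frac{6057215}{37287}$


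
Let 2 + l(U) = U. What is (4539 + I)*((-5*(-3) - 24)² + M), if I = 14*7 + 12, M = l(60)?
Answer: 646211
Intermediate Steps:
l(U) = -2 + U
M = 58 (M = -2 + 60 = 58)
I = 110 (I = 98 + 12 = 110)
(4539 + I)*((-5*(-3) - 24)² + M) = (4539 + 110)*((-5*(-3) - 24)² + 58) = 4649*((15 - 24)² + 58) = 4649*((-9)² + 58) = 4649*(81 + 58) = 4649*139 = 646211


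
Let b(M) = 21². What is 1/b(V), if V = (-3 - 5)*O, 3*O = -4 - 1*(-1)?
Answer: 1/441 ≈ 0.0022676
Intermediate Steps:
O = -1 (O = (-4 - 1*(-1))/3 = (-4 + 1)/3 = (⅓)*(-3) = -1)
V = 8 (V = (-3 - 5)*(-1) = -8*(-1) = 8)
b(M) = 441
1/b(V) = 1/441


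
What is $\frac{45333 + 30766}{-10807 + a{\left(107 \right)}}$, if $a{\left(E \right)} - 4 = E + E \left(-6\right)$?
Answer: $- \frac{76099}{11338} \approx -6.7119$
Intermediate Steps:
$a{\left(E \right)} = 4 - 5 E$ ($a{\left(E \right)} = 4 + \left(E + E \left(-6\right)\right) = 4 + \left(E - 6 E\right) = 4 - 5 E$)
$\frac{45333 + 30766}{-10807 + a{\left(107 \right)}} = \frac{45333 + 30766}{-10807 + \left(4 - 535\right)} = \frac{76099}{-10807 + \left(4 - 535\right)} = \frac{76099}{-10807 - 531} = \frac{76099}{-11338} = 76099 \left(- \frac{1}{11338}\right) = - \frac{76099}{11338}$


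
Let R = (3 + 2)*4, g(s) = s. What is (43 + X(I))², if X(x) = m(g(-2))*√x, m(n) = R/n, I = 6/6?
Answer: 1089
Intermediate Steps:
R = 20 (R = 5*4 = 20)
I = 1 (I = 6*(⅙) = 1)
m(n) = 20/n
X(x) = -10*√x (X(x) = (20/(-2))*√x = (20*(-½))*√x = -10*√x)
(43 + X(I))² = (43 - 10*√1)² = (43 - 10*1)² = (43 - 10)² = 33² = 1089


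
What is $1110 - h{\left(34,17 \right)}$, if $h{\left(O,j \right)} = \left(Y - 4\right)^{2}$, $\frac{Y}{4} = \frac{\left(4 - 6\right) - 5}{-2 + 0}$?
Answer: $1010$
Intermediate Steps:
$Y = 14$ ($Y = 4 \frac{\left(4 - 6\right) - 5}{-2 + 0} = 4 \frac{\left(4 - 6\right) - 5}{-2} = 4 \left(-2 - 5\right) \left(- \frac{1}{2}\right) = 4 \left(\left(-7\right) \left(- \frac{1}{2}\right)\right) = 4 \cdot \frac{7}{2} = 14$)
$h{\left(O,j \right)} = 100$ ($h{\left(O,j \right)} = \left(14 - 4\right)^{2} = 10^{2} = 100$)
$1110 - h{\left(34,17 \right)} = 1110 - 100 = 1010$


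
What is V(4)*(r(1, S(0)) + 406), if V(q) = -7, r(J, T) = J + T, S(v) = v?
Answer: -2849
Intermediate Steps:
V(4)*(r(1, S(0)) + 406) = -7*((1 + 0) + 406) = -7*(1 + 406) = -7*407 = -2849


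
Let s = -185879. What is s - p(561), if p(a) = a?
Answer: -186440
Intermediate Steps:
s - p(561) = -185879 - 1*561 = -185879 - 561 = -186440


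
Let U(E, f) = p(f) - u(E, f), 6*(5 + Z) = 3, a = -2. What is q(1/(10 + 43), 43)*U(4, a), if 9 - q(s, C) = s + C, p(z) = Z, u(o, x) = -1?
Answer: 12621/106 ≈ 119.07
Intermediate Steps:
Z = -9/2 (Z = -5 + (⅙)*3 = -5 + ½ = -9/2 ≈ -4.5000)
p(z) = -9/2
U(E, f) = -7/2 (U(E, f) = -9/2 - 1*(-1) = -9/2 + 1 = -7/2)
q(s, C) = 9 - C - s (q(s, C) = 9 - (s + C) = 9 - (C + s) = 9 + (-C - s) = 9 - C - s)
q(1/(10 + 43), 43)*U(4, a) = (9 - 1*43 - 1/(10 + 43))*(-7/2) = (9 - 43 - 1/53)*(-7/2) = -1803/53*(-7/2) = 12621/106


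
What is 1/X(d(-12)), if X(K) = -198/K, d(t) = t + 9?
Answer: 1/66 ≈ 0.015152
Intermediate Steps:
d(t) = 9 + t
1/X(d(-12)) = 1/(-198/(9 - 12)) = 1/(-198/(-3)) = 1/(-198*(-1/3)) = 1/66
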